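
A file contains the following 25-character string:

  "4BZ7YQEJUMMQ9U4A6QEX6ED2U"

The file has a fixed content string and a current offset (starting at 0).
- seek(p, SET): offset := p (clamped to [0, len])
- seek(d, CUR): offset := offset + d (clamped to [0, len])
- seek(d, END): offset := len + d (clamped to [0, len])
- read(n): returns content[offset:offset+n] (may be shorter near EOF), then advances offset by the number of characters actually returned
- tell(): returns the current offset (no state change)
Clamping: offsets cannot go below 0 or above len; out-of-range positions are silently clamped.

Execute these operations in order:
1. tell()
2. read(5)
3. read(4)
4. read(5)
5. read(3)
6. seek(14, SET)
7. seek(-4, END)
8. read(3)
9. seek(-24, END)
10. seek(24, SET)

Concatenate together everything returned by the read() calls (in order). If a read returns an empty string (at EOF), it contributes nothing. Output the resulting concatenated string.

After 1 (tell()): offset=0
After 2 (read(5)): returned '4BZ7Y', offset=5
After 3 (read(4)): returned 'QEJU', offset=9
After 4 (read(5)): returned 'MMQ9U', offset=14
After 5 (read(3)): returned '4A6', offset=17
After 6 (seek(14, SET)): offset=14
After 7 (seek(-4, END)): offset=21
After 8 (read(3)): returned 'ED2', offset=24
After 9 (seek(-24, END)): offset=1
After 10 (seek(24, SET)): offset=24

Answer: 4BZ7YQEJUMMQ9U4A6ED2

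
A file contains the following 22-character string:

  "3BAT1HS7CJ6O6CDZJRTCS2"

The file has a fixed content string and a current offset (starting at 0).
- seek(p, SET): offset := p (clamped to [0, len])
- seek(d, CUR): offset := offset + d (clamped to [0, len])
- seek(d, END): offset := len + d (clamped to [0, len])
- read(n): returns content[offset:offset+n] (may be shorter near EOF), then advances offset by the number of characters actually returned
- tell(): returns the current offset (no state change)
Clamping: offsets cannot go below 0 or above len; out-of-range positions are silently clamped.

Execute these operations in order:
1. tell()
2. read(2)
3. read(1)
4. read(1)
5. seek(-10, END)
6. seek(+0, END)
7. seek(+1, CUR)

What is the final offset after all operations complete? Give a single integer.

After 1 (tell()): offset=0
After 2 (read(2)): returned '3B', offset=2
After 3 (read(1)): returned 'A', offset=3
After 4 (read(1)): returned 'T', offset=4
After 5 (seek(-10, END)): offset=12
After 6 (seek(+0, END)): offset=22
After 7 (seek(+1, CUR)): offset=22

Answer: 22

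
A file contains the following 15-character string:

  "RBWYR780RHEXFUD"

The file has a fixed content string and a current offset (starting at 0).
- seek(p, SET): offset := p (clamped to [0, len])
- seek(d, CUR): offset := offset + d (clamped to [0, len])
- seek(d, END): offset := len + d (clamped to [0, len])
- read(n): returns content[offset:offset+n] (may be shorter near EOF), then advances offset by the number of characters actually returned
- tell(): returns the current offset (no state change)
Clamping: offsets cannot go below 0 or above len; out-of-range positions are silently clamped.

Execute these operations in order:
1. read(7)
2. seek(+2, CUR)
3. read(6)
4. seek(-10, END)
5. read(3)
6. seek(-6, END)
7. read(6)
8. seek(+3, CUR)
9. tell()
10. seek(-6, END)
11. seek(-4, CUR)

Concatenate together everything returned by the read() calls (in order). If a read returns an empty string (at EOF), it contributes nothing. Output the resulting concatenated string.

After 1 (read(7)): returned 'RBWYR78', offset=7
After 2 (seek(+2, CUR)): offset=9
After 3 (read(6)): returned 'HEXFUD', offset=15
After 4 (seek(-10, END)): offset=5
After 5 (read(3)): returned '780', offset=8
After 6 (seek(-6, END)): offset=9
After 7 (read(6)): returned 'HEXFUD', offset=15
After 8 (seek(+3, CUR)): offset=15
After 9 (tell()): offset=15
After 10 (seek(-6, END)): offset=9
After 11 (seek(-4, CUR)): offset=5

Answer: RBWYR78HEXFUD780HEXFUD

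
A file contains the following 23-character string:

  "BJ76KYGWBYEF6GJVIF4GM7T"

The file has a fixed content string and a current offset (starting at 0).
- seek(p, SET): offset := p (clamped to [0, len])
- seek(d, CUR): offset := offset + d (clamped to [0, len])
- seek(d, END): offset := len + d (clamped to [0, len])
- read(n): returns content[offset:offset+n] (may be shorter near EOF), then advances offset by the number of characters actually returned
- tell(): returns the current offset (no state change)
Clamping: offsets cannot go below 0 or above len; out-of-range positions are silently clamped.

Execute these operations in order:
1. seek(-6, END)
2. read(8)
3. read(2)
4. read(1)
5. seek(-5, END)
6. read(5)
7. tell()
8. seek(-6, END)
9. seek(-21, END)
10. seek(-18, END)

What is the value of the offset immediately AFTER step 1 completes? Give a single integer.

After 1 (seek(-6, END)): offset=17

Answer: 17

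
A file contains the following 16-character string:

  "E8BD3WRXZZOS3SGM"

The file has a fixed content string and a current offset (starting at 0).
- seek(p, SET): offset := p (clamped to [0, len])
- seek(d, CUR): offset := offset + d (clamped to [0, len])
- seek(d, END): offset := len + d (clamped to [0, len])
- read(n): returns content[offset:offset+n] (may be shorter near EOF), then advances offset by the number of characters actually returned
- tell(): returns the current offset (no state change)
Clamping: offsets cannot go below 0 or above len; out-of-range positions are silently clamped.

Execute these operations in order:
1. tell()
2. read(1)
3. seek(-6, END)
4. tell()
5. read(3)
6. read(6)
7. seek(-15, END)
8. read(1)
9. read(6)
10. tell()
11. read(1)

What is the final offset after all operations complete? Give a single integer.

After 1 (tell()): offset=0
After 2 (read(1)): returned 'E', offset=1
After 3 (seek(-6, END)): offset=10
After 4 (tell()): offset=10
After 5 (read(3)): returned 'OS3', offset=13
After 6 (read(6)): returned 'SGM', offset=16
After 7 (seek(-15, END)): offset=1
After 8 (read(1)): returned '8', offset=2
After 9 (read(6)): returned 'BD3WRX', offset=8
After 10 (tell()): offset=8
After 11 (read(1)): returned 'Z', offset=9

Answer: 9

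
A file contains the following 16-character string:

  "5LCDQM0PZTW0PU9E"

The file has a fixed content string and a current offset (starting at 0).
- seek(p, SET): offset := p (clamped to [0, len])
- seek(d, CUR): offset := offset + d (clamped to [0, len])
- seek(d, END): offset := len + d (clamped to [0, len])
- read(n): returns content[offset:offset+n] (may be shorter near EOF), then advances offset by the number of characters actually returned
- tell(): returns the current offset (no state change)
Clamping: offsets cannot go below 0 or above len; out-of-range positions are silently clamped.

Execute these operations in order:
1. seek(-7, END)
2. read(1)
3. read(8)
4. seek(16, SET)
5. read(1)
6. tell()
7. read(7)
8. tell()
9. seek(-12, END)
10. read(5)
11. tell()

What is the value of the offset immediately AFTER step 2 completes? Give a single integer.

After 1 (seek(-7, END)): offset=9
After 2 (read(1)): returned 'T', offset=10

Answer: 10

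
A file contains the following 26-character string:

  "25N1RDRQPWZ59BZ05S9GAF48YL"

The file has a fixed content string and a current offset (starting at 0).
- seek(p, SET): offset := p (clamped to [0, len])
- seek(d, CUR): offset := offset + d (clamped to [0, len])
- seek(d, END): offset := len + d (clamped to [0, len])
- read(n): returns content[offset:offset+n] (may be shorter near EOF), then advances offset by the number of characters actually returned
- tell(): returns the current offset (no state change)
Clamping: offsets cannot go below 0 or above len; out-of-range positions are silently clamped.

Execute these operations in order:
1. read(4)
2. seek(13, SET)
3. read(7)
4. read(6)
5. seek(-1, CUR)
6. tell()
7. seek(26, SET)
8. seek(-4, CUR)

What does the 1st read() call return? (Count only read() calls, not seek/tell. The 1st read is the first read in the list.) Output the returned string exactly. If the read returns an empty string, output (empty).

After 1 (read(4)): returned '25N1', offset=4
After 2 (seek(13, SET)): offset=13
After 3 (read(7)): returned 'BZ05S9G', offset=20
After 4 (read(6)): returned 'AF48YL', offset=26
After 5 (seek(-1, CUR)): offset=25
After 6 (tell()): offset=25
After 7 (seek(26, SET)): offset=26
After 8 (seek(-4, CUR)): offset=22

Answer: 25N1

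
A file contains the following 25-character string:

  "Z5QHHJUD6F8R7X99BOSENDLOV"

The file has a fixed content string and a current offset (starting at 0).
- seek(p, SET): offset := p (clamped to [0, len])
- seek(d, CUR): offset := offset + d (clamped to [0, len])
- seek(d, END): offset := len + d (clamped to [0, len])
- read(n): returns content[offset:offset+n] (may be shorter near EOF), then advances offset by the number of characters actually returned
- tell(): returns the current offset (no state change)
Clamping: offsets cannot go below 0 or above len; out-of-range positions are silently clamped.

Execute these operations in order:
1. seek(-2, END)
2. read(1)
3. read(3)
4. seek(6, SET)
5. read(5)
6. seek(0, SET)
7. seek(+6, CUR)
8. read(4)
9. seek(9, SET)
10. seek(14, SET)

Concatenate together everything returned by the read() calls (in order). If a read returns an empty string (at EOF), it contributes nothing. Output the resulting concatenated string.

Answer: OVUD6F8UD6F

Derivation:
After 1 (seek(-2, END)): offset=23
After 2 (read(1)): returned 'O', offset=24
After 3 (read(3)): returned 'V', offset=25
After 4 (seek(6, SET)): offset=6
After 5 (read(5)): returned 'UD6F8', offset=11
After 6 (seek(0, SET)): offset=0
After 7 (seek(+6, CUR)): offset=6
After 8 (read(4)): returned 'UD6F', offset=10
After 9 (seek(9, SET)): offset=9
After 10 (seek(14, SET)): offset=14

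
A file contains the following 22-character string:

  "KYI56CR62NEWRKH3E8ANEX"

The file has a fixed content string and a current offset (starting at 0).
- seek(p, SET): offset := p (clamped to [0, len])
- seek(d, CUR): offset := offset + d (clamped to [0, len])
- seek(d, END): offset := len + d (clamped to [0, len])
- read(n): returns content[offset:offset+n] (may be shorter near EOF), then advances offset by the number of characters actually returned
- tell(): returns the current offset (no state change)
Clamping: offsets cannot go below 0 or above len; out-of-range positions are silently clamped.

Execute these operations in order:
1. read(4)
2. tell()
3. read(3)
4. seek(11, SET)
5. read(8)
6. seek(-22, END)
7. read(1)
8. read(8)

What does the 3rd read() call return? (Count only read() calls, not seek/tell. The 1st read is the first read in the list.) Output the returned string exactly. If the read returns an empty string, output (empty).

Answer: WRKH3E8A

Derivation:
After 1 (read(4)): returned 'KYI5', offset=4
After 2 (tell()): offset=4
After 3 (read(3)): returned '6CR', offset=7
After 4 (seek(11, SET)): offset=11
After 5 (read(8)): returned 'WRKH3E8A', offset=19
After 6 (seek(-22, END)): offset=0
After 7 (read(1)): returned 'K', offset=1
After 8 (read(8)): returned 'YI56CR62', offset=9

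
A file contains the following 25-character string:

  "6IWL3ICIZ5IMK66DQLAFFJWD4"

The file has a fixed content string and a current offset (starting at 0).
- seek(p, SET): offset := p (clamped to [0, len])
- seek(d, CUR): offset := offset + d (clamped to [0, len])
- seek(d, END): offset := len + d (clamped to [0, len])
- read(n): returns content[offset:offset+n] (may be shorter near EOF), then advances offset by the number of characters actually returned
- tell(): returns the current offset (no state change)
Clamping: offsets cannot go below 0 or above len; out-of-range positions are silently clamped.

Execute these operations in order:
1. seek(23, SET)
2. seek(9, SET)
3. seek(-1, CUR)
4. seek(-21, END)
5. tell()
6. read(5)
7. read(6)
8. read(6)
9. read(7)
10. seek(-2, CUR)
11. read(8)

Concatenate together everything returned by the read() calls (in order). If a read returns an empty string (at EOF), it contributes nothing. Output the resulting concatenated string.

After 1 (seek(23, SET)): offset=23
After 2 (seek(9, SET)): offset=9
After 3 (seek(-1, CUR)): offset=8
After 4 (seek(-21, END)): offset=4
After 5 (tell()): offset=4
After 6 (read(5)): returned '3ICIZ', offset=9
After 7 (read(6)): returned '5IMK66', offset=15
After 8 (read(6)): returned 'DQLAFF', offset=21
After 9 (read(7)): returned 'JWD4', offset=25
After 10 (seek(-2, CUR)): offset=23
After 11 (read(8)): returned 'D4', offset=25

Answer: 3ICIZ5IMK66DQLAFFJWD4D4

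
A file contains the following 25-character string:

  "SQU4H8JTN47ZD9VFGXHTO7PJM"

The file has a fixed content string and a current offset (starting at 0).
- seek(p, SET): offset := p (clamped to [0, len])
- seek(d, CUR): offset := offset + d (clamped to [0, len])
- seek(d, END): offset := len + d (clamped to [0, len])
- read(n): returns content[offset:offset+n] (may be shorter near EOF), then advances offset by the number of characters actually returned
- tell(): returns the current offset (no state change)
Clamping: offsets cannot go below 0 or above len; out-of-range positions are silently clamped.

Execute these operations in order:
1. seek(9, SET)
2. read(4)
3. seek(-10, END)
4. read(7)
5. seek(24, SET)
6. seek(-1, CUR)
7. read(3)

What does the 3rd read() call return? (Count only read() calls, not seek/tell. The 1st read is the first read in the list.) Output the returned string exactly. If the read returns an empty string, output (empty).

After 1 (seek(9, SET)): offset=9
After 2 (read(4)): returned '47ZD', offset=13
After 3 (seek(-10, END)): offset=15
After 4 (read(7)): returned 'FGXHTO7', offset=22
After 5 (seek(24, SET)): offset=24
After 6 (seek(-1, CUR)): offset=23
After 7 (read(3)): returned 'JM', offset=25

Answer: JM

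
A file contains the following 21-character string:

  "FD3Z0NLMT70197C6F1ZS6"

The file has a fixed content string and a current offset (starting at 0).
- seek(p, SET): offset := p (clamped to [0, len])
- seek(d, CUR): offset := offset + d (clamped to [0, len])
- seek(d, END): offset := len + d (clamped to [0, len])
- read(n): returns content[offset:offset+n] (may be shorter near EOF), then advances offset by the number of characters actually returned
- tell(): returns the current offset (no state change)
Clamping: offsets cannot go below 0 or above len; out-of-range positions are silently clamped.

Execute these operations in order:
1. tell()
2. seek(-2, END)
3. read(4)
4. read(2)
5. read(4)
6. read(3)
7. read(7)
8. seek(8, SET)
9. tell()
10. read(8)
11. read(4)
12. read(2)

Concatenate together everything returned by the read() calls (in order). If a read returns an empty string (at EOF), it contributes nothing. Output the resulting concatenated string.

After 1 (tell()): offset=0
After 2 (seek(-2, END)): offset=19
After 3 (read(4)): returned 'S6', offset=21
After 4 (read(2)): returned '', offset=21
After 5 (read(4)): returned '', offset=21
After 6 (read(3)): returned '', offset=21
After 7 (read(7)): returned '', offset=21
After 8 (seek(8, SET)): offset=8
After 9 (tell()): offset=8
After 10 (read(8)): returned 'T70197C6', offset=16
After 11 (read(4)): returned 'F1ZS', offset=20
After 12 (read(2)): returned '6', offset=21

Answer: S6T70197C6F1ZS6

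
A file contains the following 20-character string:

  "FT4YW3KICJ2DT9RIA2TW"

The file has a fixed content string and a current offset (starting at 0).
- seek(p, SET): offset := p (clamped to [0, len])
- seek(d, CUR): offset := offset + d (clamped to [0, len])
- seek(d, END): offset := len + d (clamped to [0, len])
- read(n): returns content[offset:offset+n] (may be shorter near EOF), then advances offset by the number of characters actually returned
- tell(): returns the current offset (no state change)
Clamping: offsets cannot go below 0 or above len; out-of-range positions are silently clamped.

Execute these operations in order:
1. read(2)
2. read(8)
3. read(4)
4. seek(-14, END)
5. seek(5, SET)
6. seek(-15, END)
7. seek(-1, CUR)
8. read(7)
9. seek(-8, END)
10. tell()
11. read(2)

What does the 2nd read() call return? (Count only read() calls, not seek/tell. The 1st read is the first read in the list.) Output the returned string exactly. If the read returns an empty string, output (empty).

Answer: 4YW3KICJ

Derivation:
After 1 (read(2)): returned 'FT', offset=2
After 2 (read(8)): returned '4YW3KICJ', offset=10
After 3 (read(4)): returned '2DT9', offset=14
After 4 (seek(-14, END)): offset=6
After 5 (seek(5, SET)): offset=5
After 6 (seek(-15, END)): offset=5
After 7 (seek(-1, CUR)): offset=4
After 8 (read(7)): returned 'W3KICJ2', offset=11
After 9 (seek(-8, END)): offset=12
After 10 (tell()): offset=12
After 11 (read(2)): returned 'T9', offset=14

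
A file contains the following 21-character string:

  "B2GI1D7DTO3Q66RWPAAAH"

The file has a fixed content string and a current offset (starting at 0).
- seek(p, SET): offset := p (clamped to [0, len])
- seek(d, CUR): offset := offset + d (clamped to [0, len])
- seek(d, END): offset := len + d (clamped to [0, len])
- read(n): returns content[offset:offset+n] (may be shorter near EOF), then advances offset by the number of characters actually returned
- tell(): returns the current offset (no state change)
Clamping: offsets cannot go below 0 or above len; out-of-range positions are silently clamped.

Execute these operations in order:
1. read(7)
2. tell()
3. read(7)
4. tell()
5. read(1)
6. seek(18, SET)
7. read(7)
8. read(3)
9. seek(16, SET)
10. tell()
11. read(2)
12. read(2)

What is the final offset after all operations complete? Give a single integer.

After 1 (read(7)): returned 'B2GI1D7', offset=7
After 2 (tell()): offset=7
After 3 (read(7)): returned 'DTO3Q66', offset=14
After 4 (tell()): offset=14
After 5 (read(1)): returned 'R', offset=15
After 6 (seek(18, SET)): offset=18
After 7 (read(7)): returned 'AAH', offset=21
After 8 (read(3)): returned '', offset=21
After 9 (seek(16, SET)): offset=16
After 10 (tell()): offset=16
After 11 (read(2)): returned 'PA', offset=18
After 12 (read(2)): returned 'AA', offset=20

Answer: 20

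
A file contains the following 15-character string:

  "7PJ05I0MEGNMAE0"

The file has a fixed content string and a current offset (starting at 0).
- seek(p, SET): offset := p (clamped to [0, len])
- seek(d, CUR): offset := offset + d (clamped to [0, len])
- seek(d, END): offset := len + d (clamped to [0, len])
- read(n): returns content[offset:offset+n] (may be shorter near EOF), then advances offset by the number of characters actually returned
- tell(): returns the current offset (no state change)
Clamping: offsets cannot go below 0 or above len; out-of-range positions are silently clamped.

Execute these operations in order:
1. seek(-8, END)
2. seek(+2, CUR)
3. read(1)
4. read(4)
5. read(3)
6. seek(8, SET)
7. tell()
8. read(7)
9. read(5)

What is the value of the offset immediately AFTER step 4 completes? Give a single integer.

Answer: 14

Derivation:
After 1 (seek(-8, END)): offset=7
After 2 (seek(+2, CUR)): offset=9
After 3 (read(1)): returned 'G', offset=10
After 4 (read(4)): returned 'NMAE', offset=14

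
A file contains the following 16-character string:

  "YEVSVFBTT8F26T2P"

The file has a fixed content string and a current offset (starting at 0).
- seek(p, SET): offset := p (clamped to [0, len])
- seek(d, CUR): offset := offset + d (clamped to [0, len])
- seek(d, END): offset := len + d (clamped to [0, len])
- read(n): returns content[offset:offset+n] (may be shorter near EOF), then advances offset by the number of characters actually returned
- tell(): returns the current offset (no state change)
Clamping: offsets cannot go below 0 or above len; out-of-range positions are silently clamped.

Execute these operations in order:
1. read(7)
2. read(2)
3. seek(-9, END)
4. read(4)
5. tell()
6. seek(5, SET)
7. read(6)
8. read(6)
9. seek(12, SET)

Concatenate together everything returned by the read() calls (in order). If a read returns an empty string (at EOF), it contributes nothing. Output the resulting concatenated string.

Answer: YEVSVFBTTTT8FFBTT8F26T2P

Derivation:
After 1 (read(7)): returned 'YEVSVFB', offset=7
After 2 (read(2)): returned 'TT', offset=9
After 3 (seek(-9, END)): offset=7
After 4 (read(4)): returned 'TT8F', offset=11
After 5 (tell()): offset=11
After 6 (seek(5, SET)): offset=5
After 7 (read(6)): returned 'FBTT8F', offset=11
After 8 (read(6)): returned '26T2P', offset=16
After 9 (seek(12, SET)): offset=12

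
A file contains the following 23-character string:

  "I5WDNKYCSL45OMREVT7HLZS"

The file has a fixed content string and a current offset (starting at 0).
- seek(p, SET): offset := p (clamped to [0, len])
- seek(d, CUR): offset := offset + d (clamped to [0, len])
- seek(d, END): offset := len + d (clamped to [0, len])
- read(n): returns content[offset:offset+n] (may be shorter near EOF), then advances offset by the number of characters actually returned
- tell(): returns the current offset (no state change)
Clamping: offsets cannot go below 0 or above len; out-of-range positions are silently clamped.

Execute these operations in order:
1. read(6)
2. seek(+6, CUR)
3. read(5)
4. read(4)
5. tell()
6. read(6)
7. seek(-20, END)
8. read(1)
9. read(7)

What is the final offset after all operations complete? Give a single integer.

After 1 (read(6)): returned 'I5WDNK', offset=6
After 2 (seek(+6, CUR)): offset=12
After 3 (read(5)): returned 'OMREV', offset=17
After 4 (read(4)): returned 'T7HL', offset=21
After 5 (tell()): offset=21
After 6 (read(6)): returned 'ZS', offset=23
After 7 (seek(-20, END)): offset=3
After 8 (read(1)): returned 'D', offset=4
After 9 (read(7)): returned 'NKYCSL4', offset=11

Answer: 11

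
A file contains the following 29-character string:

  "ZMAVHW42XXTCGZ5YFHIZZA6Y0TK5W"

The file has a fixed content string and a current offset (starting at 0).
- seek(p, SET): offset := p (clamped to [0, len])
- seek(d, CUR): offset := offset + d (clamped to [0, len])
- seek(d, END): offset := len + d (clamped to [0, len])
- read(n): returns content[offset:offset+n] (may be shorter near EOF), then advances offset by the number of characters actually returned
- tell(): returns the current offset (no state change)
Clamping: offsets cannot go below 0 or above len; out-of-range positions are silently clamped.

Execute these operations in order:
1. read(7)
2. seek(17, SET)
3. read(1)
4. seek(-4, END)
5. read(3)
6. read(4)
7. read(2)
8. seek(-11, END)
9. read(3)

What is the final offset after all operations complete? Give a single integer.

Answer: 21

Derivation:
After 1 (read(7)): returned 'ZMAVHW4', offset=7
After 2 (seek(17, SET)): offset=17
After 3 (read(1)): returned 'H', offset=18
After 4 (seek(-4, END)): offset=25
After 5 (read(3)): returned 'TK5', offset=28
After 6 (read(4)): returned 'W', offset=29
After 7 (read(2)): returned '', offset=29
After 8 (seek(-11, END)): offset=18
After 9 (read(3)): returned 'IZZ', offset=21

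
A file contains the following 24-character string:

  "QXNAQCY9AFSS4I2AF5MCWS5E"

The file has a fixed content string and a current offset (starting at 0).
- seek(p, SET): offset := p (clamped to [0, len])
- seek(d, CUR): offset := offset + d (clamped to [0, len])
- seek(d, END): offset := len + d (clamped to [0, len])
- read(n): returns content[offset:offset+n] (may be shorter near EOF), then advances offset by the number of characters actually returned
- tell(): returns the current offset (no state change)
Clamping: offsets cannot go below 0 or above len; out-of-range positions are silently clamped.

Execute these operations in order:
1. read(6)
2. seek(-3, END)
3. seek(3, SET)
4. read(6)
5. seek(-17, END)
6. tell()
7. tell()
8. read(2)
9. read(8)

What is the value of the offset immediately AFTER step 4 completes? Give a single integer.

After 1 (read(6)): returned 'QXNAQC', offset=6
After 2 (seek(-3, END)): offset=21
After 3 (seek(3, SET)): offset=3
After 4 (read(6)): returned 'AQCY9A', offset=9

Answer: 9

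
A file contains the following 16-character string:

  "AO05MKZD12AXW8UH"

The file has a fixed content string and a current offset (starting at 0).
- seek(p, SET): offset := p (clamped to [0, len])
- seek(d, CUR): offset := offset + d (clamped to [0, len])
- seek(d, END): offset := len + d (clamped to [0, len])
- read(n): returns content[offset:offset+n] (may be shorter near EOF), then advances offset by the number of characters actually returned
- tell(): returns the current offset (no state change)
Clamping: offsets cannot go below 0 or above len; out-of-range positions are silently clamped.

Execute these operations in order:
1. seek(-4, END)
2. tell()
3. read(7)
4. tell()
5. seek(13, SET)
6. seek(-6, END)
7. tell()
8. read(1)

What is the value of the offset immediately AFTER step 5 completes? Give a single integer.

After 1 (seek(-4, END)): offset=12
After 2 (tell()): offset=12
After 3 (read(7)): returned 'W8UH', offset=16
After 4 (tell()): offset=16
After 5 (seek(13, SET)): offset=13

Answer: 13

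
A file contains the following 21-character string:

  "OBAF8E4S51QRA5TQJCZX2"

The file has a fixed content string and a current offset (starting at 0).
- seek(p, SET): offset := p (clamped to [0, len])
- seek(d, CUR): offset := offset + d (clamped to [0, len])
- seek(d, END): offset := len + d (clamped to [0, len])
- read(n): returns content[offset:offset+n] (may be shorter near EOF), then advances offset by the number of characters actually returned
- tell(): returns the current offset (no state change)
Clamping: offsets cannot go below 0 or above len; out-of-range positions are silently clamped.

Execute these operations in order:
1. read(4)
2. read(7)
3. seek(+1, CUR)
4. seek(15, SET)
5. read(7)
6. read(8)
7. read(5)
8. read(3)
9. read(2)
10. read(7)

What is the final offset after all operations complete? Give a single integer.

Answer: 21

Derivation:
After 1 (read(4)): returned 'OBAF', offset=4
After 2 (read(7)): returned '8E4S51Q', offset=11
After 3 (seek(+1, CUR)): offset=12
After 4 (seek(15, SET)): offset=15
After 5 (read(7)): returned 'QJCZX2', offset=21
After 6 (read(8)): returned '', offset=21
After 7 (read(5)): returned '', offset=21
After 8 (read(3)): returned '', offset=21
After 9 (read(2)): returned '', offset=21
After 10 (read(7)): returned '', offset=21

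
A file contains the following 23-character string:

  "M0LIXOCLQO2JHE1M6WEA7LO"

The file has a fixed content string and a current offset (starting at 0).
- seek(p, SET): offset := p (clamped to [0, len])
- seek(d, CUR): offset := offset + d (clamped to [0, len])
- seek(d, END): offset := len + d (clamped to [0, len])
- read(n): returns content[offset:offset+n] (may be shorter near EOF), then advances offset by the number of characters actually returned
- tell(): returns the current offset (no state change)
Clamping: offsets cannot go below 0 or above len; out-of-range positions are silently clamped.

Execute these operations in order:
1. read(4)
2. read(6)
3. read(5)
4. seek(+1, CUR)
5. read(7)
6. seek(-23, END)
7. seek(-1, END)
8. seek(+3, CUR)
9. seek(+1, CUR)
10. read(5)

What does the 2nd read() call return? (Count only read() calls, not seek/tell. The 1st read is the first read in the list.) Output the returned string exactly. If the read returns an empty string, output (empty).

After 1 (read(4)): returned 'M0LI', offset=4
After 2 (read(6)): returned 'XOCLQO', offset=10
After 3 (read(5)): returned '2JHE1', offset=15
After 4 (seek(+1, CUR)): offset=16
After 5 (read(7)): returned '6WEA7LO', offset=23
After 6 (seek(-23, END)): offset=0
After 7 (seek(-1, END)): offset=22
After 8 (seek(+3, CUR)): offset=23
After 9 (seek(+1, CUR)): offset=23
After 10 (read(5)): returned '', offset=23

Answer: XOCLQO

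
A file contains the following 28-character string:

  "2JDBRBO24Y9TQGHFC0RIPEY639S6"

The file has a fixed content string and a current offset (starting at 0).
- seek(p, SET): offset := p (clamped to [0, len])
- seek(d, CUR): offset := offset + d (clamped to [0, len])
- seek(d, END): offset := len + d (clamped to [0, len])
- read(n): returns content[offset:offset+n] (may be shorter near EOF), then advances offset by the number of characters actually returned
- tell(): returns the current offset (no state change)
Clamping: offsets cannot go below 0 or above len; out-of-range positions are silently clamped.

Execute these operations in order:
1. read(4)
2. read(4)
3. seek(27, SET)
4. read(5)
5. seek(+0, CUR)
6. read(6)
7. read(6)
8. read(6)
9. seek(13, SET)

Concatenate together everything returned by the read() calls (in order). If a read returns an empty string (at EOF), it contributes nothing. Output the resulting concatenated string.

After 1 (read(4)): returned '2JDB', offset=4
After 2 (read(4)): returned 'RBO2', offset=8
After 3 (seek(27, SET)): offset=27
After 4 (read(5)): returned '6', offset=28
After 5 (seek(+0, CUR)): offset=28
After 6 (read(6)): returned '', offset=28
After 7 (read(6)): returned '', offset=28
After 8 (read(6)): returned '', offset=28
After 9 (seek(13, SET)): offset=13

Answer: 2JDBRBO26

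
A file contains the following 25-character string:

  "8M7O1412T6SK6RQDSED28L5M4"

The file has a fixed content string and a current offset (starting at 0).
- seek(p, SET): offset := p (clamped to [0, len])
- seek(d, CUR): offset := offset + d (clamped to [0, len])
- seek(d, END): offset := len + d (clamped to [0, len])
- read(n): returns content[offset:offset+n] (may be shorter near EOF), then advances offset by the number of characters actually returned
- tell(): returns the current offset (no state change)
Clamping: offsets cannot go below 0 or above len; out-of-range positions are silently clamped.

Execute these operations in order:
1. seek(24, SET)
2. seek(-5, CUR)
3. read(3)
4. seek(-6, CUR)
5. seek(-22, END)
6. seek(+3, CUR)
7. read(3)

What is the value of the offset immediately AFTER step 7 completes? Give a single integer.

Answer: 9

Derivation:
After 1 (seek(24, SET)): offset=24
After 2 (seek(-5, CUR)): offset=19
After 3 (read(3)): returned '28L', offset=22
After 4 (seek(-6, CUR)): offset=16
After 5 (seek(-22, END)): offset=3
After 6 (seek(+3, CUR)): offset=6
After 7 (read(3)): returned '12T', offset=9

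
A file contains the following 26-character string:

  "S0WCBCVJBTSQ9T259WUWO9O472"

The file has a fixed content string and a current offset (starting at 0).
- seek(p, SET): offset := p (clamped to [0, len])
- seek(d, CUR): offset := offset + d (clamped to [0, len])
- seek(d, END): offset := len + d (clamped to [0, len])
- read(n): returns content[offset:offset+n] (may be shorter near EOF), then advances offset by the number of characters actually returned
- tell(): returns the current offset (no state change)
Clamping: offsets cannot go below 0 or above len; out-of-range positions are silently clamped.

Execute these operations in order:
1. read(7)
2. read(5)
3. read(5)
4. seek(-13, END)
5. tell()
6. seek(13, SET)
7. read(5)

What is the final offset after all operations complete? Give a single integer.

After 1 (read(7)): returned 'S0WCBCV', offset=7
After 2 (read(5)): returned 'JBTSQ', offset=12
After 3 (read(5)): returned '9T259', offset=17
After 4 (seek(-13, END)): offset=13
After 5 (tell()): offset=13
After 6 (seek(13, SET)): offset=13
After 7 (read(5)): returned 'T259W', offset=18

Answer: 18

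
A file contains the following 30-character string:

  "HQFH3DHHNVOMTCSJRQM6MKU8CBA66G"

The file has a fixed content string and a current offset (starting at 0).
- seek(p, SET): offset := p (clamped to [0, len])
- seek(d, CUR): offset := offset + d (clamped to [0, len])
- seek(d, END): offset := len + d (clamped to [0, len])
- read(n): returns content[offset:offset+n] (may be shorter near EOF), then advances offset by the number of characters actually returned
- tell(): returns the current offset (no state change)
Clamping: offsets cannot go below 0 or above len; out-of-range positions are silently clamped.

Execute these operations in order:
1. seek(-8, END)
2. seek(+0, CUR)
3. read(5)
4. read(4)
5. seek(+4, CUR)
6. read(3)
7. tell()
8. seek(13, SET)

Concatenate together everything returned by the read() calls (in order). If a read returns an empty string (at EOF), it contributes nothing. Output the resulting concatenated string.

Answer: U8CBA66G

Derivation:
After 1 (seek(-8, END)): offset=22
After 2 (seek(+0, CUR)): offset=22
After 3 (read(5)): returned 'U8CBA', offset=27
After 4 (read(4)): returned '66G', offset=30
After 5 (seek(+4, CUR)): offset=30
After 6 (read(3)): returned '', offset=30
After 7 (tell()): offset=30
After 8 (seek(13, SET)): offset=13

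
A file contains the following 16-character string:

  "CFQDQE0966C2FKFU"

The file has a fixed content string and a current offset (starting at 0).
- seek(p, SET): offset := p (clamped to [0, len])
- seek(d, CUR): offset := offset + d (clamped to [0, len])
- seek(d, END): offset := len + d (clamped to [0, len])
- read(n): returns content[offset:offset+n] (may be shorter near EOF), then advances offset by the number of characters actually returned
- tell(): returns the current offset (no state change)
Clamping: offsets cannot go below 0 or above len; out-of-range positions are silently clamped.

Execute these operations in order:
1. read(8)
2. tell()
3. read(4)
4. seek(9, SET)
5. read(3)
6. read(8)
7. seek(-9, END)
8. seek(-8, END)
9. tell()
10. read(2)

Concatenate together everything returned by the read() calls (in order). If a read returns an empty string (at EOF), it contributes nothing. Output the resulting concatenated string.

After 1 (read(8)): returned 'CFQDQE09', offset=8
After 2 (tell()): offset=8
After 3 (read(4)): returned '66C2', offset=12
After 4 (seek(9, SET)): offset=9
After 5 (read(3)): returned '6C2', offset=12
After 6 (read(8)): returned 'FKFU', offset=16
After 7 (seek(-9, END)): offset=7
After 8 (seek(-8, END)): offset=8
After 9 (tell()): offset=8
After 10 (read(2)): returned '66', offset=10

Answer: CFQDQE0966C26C2FKFU66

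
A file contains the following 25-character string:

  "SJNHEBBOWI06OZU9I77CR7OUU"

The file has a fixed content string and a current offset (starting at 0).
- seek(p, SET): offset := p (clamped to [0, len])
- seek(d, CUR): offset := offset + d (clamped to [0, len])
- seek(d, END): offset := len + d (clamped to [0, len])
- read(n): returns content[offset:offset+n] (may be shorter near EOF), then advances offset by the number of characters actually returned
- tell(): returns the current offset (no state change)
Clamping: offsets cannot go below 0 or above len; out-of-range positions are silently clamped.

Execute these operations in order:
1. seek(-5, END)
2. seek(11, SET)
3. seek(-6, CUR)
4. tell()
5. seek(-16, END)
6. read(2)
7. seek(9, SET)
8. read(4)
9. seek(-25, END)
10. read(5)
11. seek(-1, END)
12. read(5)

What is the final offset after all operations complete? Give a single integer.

After 1 (seek(-5, END)): offset=20
After 2 (seek(11, SET)): offset=11
After 3 (seek(-6, CUR)): offset=5
After 4 (tell()): offset=5
After 5 (seek(-16, END)): offset=9
After 6 (read(2)): returned 'I0', offset=11
After 7 (seek(9, SET)): offset=9
After 8 (read(4)): returned 'I06O', offset=13
After 9 (seek(-25, END)): offset=0
After 10 (read(5)): returned 'SJNHE', offset=5
After 11 (seek(-1, END)): offset=24
After 12 (read(5)): returned 'U', offset=25

Answer: 25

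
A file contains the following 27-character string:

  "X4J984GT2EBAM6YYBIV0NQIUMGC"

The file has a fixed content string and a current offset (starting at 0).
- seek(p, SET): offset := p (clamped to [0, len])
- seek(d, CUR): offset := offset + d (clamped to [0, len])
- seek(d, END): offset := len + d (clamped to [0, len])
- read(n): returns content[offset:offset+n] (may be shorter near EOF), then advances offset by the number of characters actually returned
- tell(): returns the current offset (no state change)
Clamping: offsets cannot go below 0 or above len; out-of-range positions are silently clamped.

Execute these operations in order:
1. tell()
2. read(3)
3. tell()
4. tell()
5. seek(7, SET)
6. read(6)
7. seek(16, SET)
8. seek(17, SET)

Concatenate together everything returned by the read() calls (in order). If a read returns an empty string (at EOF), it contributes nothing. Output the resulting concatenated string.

Answer: X4JT2EBAM

Derivation:
After 1 (tell()): offset=0
After 2 (read(3)): returned 'X4J', offset=3
After 3 (tell()): offset=3
After 4 (tell()): offset=3
After 5 (seek(7, SET)): offset=7
After 6 (read(6)): returned 'T2EBAM', offset=13
After 7 (seek(16, SET)): offset=16
After 8 (seek(17, SET)): offset=17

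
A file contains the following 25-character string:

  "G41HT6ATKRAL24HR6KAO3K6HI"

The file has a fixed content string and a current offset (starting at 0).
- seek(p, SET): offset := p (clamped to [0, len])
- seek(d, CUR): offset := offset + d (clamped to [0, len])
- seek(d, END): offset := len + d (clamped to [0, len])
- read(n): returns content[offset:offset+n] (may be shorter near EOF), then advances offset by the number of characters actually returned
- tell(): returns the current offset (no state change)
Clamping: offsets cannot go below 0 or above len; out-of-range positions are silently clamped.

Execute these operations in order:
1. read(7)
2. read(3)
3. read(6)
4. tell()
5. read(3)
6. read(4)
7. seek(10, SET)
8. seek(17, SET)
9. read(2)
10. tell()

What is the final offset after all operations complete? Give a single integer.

After 1 (read(7)): returned 'G41HT6A', offset=7
After 2 (read(3)): returned 'TKR', offset=10
After 3 (read(6)): returned 'AL24HR', offset=16
After 4 (tell()): offset=16
After 5 (read(3)): returned '6KA', offset=19
After 6 (read(4)): returned 'O3K6', offset=23
After 7 (seek(10, SET)): offset=10
After 8 (seek(17, SET)): offset=17
After 9 (read(2)): returned 'KA', offset=19
After 10 (tell()): offset=19

Answer: 19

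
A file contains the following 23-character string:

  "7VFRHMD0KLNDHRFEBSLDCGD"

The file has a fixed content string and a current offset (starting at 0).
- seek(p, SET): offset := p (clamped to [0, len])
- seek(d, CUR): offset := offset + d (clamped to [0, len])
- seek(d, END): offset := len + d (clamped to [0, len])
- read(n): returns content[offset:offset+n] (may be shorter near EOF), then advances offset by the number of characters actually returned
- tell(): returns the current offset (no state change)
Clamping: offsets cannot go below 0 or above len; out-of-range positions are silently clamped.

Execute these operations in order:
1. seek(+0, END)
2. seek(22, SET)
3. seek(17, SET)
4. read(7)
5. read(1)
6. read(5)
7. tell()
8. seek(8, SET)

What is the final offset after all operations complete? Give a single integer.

After 1 (seek(+0, END)): offset=23
After 2 (seek(22, SET)): offset=22
After 3 (seek(17, SET)): offset=17
After 4 (read(7)): returned 'SLDCGD', offset=23
After 5 (read(1)): returned '', offset=23
After 6 (read(5)): returned '', offset=23
After 7 (tell()): offset=23
After 8 (seek(8, SET)): offset=8

Answer: 8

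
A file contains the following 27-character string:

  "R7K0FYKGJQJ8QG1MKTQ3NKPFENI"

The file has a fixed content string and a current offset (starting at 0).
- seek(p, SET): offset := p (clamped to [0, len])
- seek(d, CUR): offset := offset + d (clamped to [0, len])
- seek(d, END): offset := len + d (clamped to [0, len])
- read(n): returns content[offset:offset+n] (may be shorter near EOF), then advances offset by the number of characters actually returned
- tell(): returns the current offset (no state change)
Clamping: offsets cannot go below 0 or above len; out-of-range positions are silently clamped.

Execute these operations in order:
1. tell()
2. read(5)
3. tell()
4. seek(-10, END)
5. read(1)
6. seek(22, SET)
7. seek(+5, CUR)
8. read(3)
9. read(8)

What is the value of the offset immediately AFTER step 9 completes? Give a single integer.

After 1 (tell()): offset=0
After 2 (read(5)): returned 'R7K0F', offset=5
After 3 (tell()): offset=5
After 4 (seek(-10, END)): offset=17
After 5 (read(1)): returned 'T', offset=18
After 6 (seek(22, SET)): offset=22
After 7 (seek(+5, CUR)): offset=27
After 8 (read(3)): returned '', offset=27
After 9 (read(8)): returned '', offset=27

Answer: 27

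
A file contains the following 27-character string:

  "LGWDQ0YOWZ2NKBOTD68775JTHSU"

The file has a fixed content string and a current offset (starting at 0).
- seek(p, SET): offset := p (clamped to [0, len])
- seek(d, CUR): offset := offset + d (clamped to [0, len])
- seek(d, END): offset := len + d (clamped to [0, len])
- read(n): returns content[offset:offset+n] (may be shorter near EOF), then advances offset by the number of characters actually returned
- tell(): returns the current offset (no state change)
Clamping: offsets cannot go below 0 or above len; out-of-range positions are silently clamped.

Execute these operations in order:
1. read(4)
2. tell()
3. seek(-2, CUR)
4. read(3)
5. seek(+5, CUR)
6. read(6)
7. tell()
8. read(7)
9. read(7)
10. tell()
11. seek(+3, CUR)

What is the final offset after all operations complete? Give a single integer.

After 1 (read(4)): returned 'LGWD', offset=4
After 2 (tell()): offset=4
After 3 (seek(-2, CUR)): offset=2
After 4 (read(3)): returned 'WDQ', offset=5
After 5 (seek(+5, CUR)): offset=10
After 6 (read(6)): returned '2NKBOT', offset=16
After 7 (tell()): offset=16
After 8 (read(7)): returned 'D68775J', offset=23
After 9 (read(7)): returned 'THSU', offset=27
After 10 (tell()): offset=27
After 11 (seek(+3, CUR)): offset=27

Answer: 27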